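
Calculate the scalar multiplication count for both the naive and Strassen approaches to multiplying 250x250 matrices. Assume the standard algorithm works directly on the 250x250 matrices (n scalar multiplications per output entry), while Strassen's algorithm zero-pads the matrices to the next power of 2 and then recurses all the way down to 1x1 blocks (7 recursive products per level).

Matrix multiplication for 250x250 matrices:

Strassen's algorithm requires power-of-2 dimensions. Pad 250x250 to 256x256 (next power of 2).

Standard algorithm: 250^3 = 15625000 multiplications
Strassen's algorithm: 7^(log2(256)) = 7^8 = 5764801 multiplications
Savings: 15625000 - 5764801 = 9860199 multiplications

Standard: 15625000 multiplications (250^3). Strassen: 5764801 multiplications (7^8, after padding to 256x256). Strassen reduces 8 recursive multiplications to 7 at each level.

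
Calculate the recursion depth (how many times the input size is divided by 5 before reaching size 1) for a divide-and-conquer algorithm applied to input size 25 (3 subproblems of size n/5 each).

For divide and conquer with division factor 5:

Problem sizes at each level:
Level 0: 25
Level 1: 5
Level 2: 1

The root is level 0 and the size-1 base case is level 2 (the tree spans levels 0 through 2, i.e. 3 levels counting the root), so the depth is the number of divisions: log_5(25) = 2

The recursion tree depth is log_5(25) = 2. At each level, the problem size is divided by 5, so it takes 2 divisions to reduce to a base case of size 1. The algorithm makes 3 recursive calls at each level.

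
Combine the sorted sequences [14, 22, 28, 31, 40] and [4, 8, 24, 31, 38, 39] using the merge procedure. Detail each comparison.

Merging process:

Compare 14 vs 4: take 4 from right. Merged: [4]
Compare 14 vs 8: take 8 from right. Merged: [4, 8]
Compare 14 vs 24: take 14 from left. Merged: [4, 8, 14]
Compare 22 vs 24: take 22 from left. Merged: [4, 8, 14, 22]
Compare 28 vs 24: take 24 from right. Merged: [4, 8, 14, 22, 24]
Compare 28 vs 31: take 28 from left. Merged: [4, 8, 14, 22, 24, 28]
Compare 31 vs 31: take 31 from left. Merged: [4, 8, 14, 22, 24, 28, 31]
Compare 40 vs 31: take 31 from right. Merged: [4, 8, 14, 22, 24, 28, 31, 31]
Compare 40 vs 38: take 38 from right. Merged: [4, 8, 14, 22, 24, 28, 31, 31, 38]
Compare 40 vs 39: take 39 from right. Merged: [4, 8, 14, 22, 24, 28, 31, 31, 38, 39]
Append remaining from left: [40]. Merged: [4, 8, 14, 22, 24, 28, 31, 31, 38, 39, 40]

Final merged array: [4, 8, 14, 22, 24, 28, 31, 31, 38, 39, 40]
Total comparisons: 10

The merged array is [4, 8, 14, 22, 24, 28, 31, 31, 38, 39, 40], requiring 10 comparisons. The merge step runs in O(n) time where n is the total number of elements.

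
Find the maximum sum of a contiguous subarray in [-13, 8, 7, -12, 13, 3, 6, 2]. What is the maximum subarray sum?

Using Kadane's algorithm on [-13, 8, 7, -12, 13, 3, 6, 2]:

Scanning through the array:
Position 1 (value 8): max_ending_here = 8, max_so_far = 8
Position 2 (value 7): max_ending_here = 15, max_so_far = 15
Position 3 (value -12): max_ending_here = 3, max_so_far = 15
Position 4 (value 13): max_ending_here = 16, max_so_far = 16
Position 5 (value 3): max_ending_here = 19, max_so_far = 19
Position 6 (value 6): max_ending_here = 25, max_so_far = 25
Position 7 (value 2): max_ending_here = 27, max_so_far = 27

Maximum subarray: [8, 7, -12, 13, 3, 6, 2]
Maximum sum: 27

The maximum subarray is [8, 7, -12, 13, 3, 6, 2] with sum 27. This subarray runs from index 1 to index 7.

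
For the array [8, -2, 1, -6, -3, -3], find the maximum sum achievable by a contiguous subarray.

Using Kadane's algorithm on [8, -2, 1, -6, -3, -3]:

Scanning through the array:
Position 1 (value -2): max_ending_here = 6, max_so_far = 8
Position 2 (value 1): max_ending_here = 7, max_so_far = 8
Position 3 (value -6): max_ending_here = 1, max_so_far = 8
Position 4 (value -3): max_ending_here = -2, max_so_far = 8
Position 5 (value -3): max_ending_here = -3, max_so_far = 8

Maximum subarray: [8]
Maximum sum: 8

The maximum subarray is [8] with sum 8. This subarray runs from index 0 to index 0.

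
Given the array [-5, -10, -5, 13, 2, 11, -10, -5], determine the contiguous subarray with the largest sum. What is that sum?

Using Kadane's algorithm on [-5, -10, -5, 13, 2, 11, -10, -5]:

Scanning through the array:
Position 1 (value -10): max_ending_here = -10, max_so_far = -5
Position 2 (value -5): max_ending_here = -5, max_so_far = -5
Position 3 (value 13): max_ending_here = 13, max_so_far = 13
Position 4 (value 2): max_ending_here = 15, max_so_far = 15
Position 5 (value 11): max_ending_here = 26, max_so_far = 26
Position 6 (value -10): max_ending_here = 16, max_so_far = 26
Position 7 (value -5): max_ending_here = 11, max_so_far = 26

Maximum subarray: [13, 2, 11]
Maximum sum: 26

The maximum subarray is [13, 2, 11] with sum 26. This subarray runs from index 3 to index 5.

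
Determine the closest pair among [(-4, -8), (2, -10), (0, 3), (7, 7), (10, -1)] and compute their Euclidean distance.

Computing all pairwise distances among 5 points:

d((-4, -8), (2, -10)) = 6.3246 <-- minimum
d((-4, -8), (0, 3)) = 11.7047
d((-4, -8), (7, 7)) = 18.6011
d((-4, -8), (10, -1)) = 15.6525
d((2, -10), (0, 3)) = 13.1529
d((2, -10), (7, 7)) = 17.72
d((2, -10), (10, -1)) = 12.0416
d((0, 3), (7, 7)) = 8.0623
d((0, 3), (10, -1)) = 10.7703
d((7, 7), (10, -1)) = 8.544

Closest pair: (-4, -8) and (2, -10) with distance 6.3246

The closest pair is (-4, -8) and (2, -10) with Euclidean distance 6.3246. For 5 points, brute-force pairwise comparison is shown above. For large n, the divide-and-conquer algorithm (sort by x, recurse on halves, check the dividing strip) achieves O(n log n).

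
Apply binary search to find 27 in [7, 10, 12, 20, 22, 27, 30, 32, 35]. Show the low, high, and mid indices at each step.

Binary search for 27 in [7, 10, 12, 20, 22, 27, 30, 32, 35]:

lo=0, hi=8, mid=4, arr[mid]=22 -> 22 < 27, search right half
lo=5, hi=8, mid=6, arr[mid]=30 -> 30 > 27, search left half
lo=5, hi=5, mid=5, arr[mid]=27 -> Found target at index 5!

Binary search finds 27 at index 5 after 3 comparisons. The search repeatedly halves the search space by comparing with the middle element.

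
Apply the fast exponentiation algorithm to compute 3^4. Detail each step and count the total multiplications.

Computing 3^4 by squaring (build up from 3^1; each line after the first costs one multiplication):

3^1 = 3
3^2 = (3^1)^2 = 3^2 = 9
3^4 = (3^2)^2 = 9^2 = 81

Result: 81
Multiplications needed: 2 (2 lines after 3^1)

3^4 = 81. Using exponentiation by squaring, this requires 2 multiplications. The key idea: if the exponent is even, square the half-power; if odd, multiply by the base once.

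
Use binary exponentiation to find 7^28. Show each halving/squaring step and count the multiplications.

Computing 7^28 by squaring (build up from 7^1; each line after the first costs one multiplication):

7^1 = 7
7^2 = (7^1)^2 = 7^2 = 49
7^3 = 7 * 7^2 = 7 * 49 = 343
7^6 = (7^3)^2 = 343^2 = 117649
7^7 = 7 * 7^6 = 7 * 117649 = 823543
7^14 = (7^7)^2 = 823543^2 = 678223072849
7^28 = (7^14)^2 = 678223072849^2 = 459986536544739960976801

Result: 459986536544739960976801
Multiplications needed: 6 (6 lines after 7^1)

7^28 = 459986536544739960976801. Using exponentiation by squaring, this requires 6 multiplications. The key idea: if the exponent is even, square the half-power; if odd, multiply by the base once.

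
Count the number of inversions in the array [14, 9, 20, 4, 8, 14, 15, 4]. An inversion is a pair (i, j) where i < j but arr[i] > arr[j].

Finding inversions in [14, 9, 20, 4, 8, 14, 15, 4]:

(0, 1): arr[0]=14 > arr[1]=9
(0, 3): arr[0]=14 > arr[3]=4
(0, 4): arr[0]=14 > arr[4]=8
(0, 7): arr[0]=14 > arr[7]=4
(1, 3): arr[1]=9 > arr[3]=4
(1, 4): arr[1]=9 > arr[4]=8
(1, 7): arr[1]=9 > arr[7]=4
(2, 3): arr[2]=20 > arr[3]=4
(2, 4): arr[2]=20 > arr[4]=8
(2, 5): arr[2]=20 > arr[5]=14
(2, 6): arr[2]=20 > arr[6]=15
(2, 7): arr[2]=20 > arr[7]=4
(4, 7): arr[4]=8 > arr[7]=4
(5, 7): arr[5]=14 > arr[7]=4
(6, 7): arr[6]=15 > arr[7]=4

Total inversions: 15

The array has 15 inversion(s): (0,1), (0,3), (0,4), (0,7), (1,3), (1,4), (1,7), (2,3), (2,4), (2,5), (2,6), (2,7), (4,7), (5,7), (6,7). Each pair (i,j) satisfies i < j and arr[i] > arr[j].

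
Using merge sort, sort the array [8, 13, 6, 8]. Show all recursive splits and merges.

Merge sort trace:

Split: [8, 13, 6, 8] -> [8, 13] and [6, 8]
  Split: [8, 13] -> [8] and [13]
  Merge: [8] + [13] -> [8, 13]
  Split: [6, 8] -> [6] and [8]
  Merge: [6] + [8] -> [6, 8]
Merge: [8, 13] + [6, 8] -> [6, 8, 8, 13]

Final sorted array: [6, 8, 8, 13]

The merge sort proceeds by recursively splitting the array and merging sorted halves.
After all merges, the sorted array is [6, 8, 8, 13].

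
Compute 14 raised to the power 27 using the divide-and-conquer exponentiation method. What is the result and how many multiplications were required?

Computing 14^27 by squaring (build up from 14^1; each line after the first costs one multiplication):

14^1 = 14
14^2 = (14^1)^2 = 14^2 = 196
14^3 = 14 * 14^2 = 14 * 196 = 2744
14^6 = (14^3)^2 = 2744^2 = 7529536
14^12 = (14^6)^2 = 7529536^2 = 56693912375296
14^13 = 14 * 14^12 = 14 * 56693912375296 = 793714773254144
14^26 = (14^13)^2 = 793714773254144^2 = 629983141281877223603213172736
14^27 = 14 * 14^26 = 14 * 629983141281877223603213172736 = 8819763977946281130444984418304

Result: 8819763977946281130444984418304
Multiplications needed: 7 (7 lines after 14^1)

14^27 = 8819763977946281130444984418304. Using exponentiation by squaring, this requires 7 multiplications. The key idea: if the exponent is even, square the half-power; if odd, multiply by the base once.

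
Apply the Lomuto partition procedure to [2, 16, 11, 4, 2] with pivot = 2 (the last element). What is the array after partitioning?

Lomuto partition with pivot = 2:

Initial array: [2, 16, 11, 4, 2]

arr[0]=2 <= 2: swap with position 0, array becomes [2, 16, 11, 4, 2]
arr[1]=16 > 2: no swap
arr[2]=11 > 2: no swap
arr[3]=4 > 2: no swap

Place pivot at position 1: [2, 2, 11, 4, 16]
Pivot position: 1

After partitioning with pivot 2, the array becomes [2, 2, 11, 4, 16]. The pivot is placed at index 1. All elements to the left of the pivot are <= 2, and all elements to the right are > 2.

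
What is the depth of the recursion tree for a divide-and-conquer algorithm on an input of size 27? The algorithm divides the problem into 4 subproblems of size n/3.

For divide and conquer with division factor 3:

Problem sizes at each level:
Level 0: 27
Level 1: 9
Level 2: 3
Level 3: 1

The root is level 0 and the size-1 base case is level 3 (the tree spans levels 0 through 3, i.e. 4 levels counting the root), so the depth is the number of divisions: log_3(27) = 3

The recursion tree depth is log_3(27) = 3. At each level, the problem size is divided by 3, so it takes 3 divisions to reduce to a base case of size 1. The algorithm makes 4 recursive calls at each level.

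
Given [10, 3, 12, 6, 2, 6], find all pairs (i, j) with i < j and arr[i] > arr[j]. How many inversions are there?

Finding inversions in [10, 3, 12, 6, 2, 6]:

(0, 1): arr[0]=10 > arr[1]=3
(0, 3): arr[0]=10 > arr[3]=6
(0, 4): arr[0]=10 > arr[4]=2
(0, 5): arr[0]=10 > arr[5]=6
(1, 4): arr[1]=3 > arr[4]=2
(2, 3): arr[2]=12 > arr[3]=6
(2, 4): arr[2]=12 > arr[4]=2
(2, 5): arr[2]=12 > arr[5]=6
(3, 4): arr[3]=6 > arr[4]=2

Total inversions: 9

The array has 9 inversion(s): (0,1), (0,3), (0,4), (0,5), (1,4), (2,3), (2,4), (2,5), (3,4). Each pair (i,j) satisfies i < j and arr[i] > arr[j].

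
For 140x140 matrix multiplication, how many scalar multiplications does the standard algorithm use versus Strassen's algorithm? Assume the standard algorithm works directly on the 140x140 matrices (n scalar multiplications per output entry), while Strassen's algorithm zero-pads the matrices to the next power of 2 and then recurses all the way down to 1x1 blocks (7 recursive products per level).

Matrix multiplication for 140x140 matrices:

Strassen's algorithm requires power-of-2 dimensions. Pad 140x140 to 256x256 (next power of 2).

Standard algorithm: 140^3 = 2744000 multiplications
Strassen's algorithm: 7^(log2(256)) = 7^8 = 5764801 multiplications
Difference: 2744000 - 5764801 = -3020801 (Strassen uses MORE here due to padding overhead — for small or just-over-power-of-2 n, padding can outweigh the per-level savings)

Standard: 2744000 multiplications (140^3). Strassen: 5764801 multiplications (7^8, after padding to 256x256). Strassen reduces 8 recursive multiplications to 7 at each level.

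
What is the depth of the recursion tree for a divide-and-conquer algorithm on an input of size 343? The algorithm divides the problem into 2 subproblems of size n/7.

For divide and conquer with division factor 7:

Problem sizes at each level:
Level 0: 343
Level 1: 49
Level 2: 7
Level 3: 1

The root is level 0 and the size-1 base case is level 3 (the tree spans levels 0 through 3, i.e. 4 levels counting the root), so the depth is the number of divisions: log_7(343) = 3

The recursion tree depth is log_7(343) = 3. At each level, the problem size is divided by 7, so it takes 3 divisions to reduce to a base case of size 1. The algorithm makes 2 recursive calls at each level.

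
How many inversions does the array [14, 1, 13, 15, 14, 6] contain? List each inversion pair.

Finding inversions in [14, 1, 13, 15, 14, 6]:

(0, 1): arr[0]=14 > arr[1]=1
(0, 2): arr[0]=14 > arr[2]=13
(0, 5): arr[0]=14 > arr[5]=6
(2, 5): arr[2]=13 > arr[5]=6
(3, 4): arr[3]=15 > arr[4]=14
(3, 5): arr[3]=15 > arr[5]=6
(4, 5): arr[4]=14 > arr[5]=6

Total inversions: 7

The array has 7 inversion(s): (0,1), (0,2), (0,5), (2,5), (3,4), (3,5), (4,5). Each pair (i,j) satisfies i < j and arr[i] > arr[j].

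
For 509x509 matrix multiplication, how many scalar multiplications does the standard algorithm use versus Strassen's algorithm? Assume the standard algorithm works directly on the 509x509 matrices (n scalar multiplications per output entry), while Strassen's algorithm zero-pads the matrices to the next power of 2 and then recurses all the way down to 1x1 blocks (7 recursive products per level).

Matrix multiplication for 509x509 matrices:

Strassen's algorithm requires power-of-2 dimensions. Pad 509x509 to 512x512 (next power of 2).

Standard algorithm: 509^3 = 131872229 multiplications
Strassen's algorithm: 7^(log2(512)) = 7^9 = 40353607 multiplications
Savings: 131872229 - 40353607 = 91518622 multiplications

Standard: 131872229 multiplications (509^3). Strassen: 40353607 multiplications (7^9, after padding to 512x512). Strassen reduces 8 recursive multiplications to 7 at each level.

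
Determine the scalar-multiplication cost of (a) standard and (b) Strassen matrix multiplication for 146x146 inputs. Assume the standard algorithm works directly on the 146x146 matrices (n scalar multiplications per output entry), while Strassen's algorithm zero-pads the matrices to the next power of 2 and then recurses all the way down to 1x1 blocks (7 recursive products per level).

Matrix multiplication for 146x146 matrices:

Strassen's algorithm requires power-of-2 dimensions. Pad 146x146 to 256x256 (next power of 2).

Standard algorithm: 146^3 = 3112136 multiplications
Strassen's algorithm: 7^(log2(256)) = 7^8 = 5764801 multiplications
Difference: 3112136 - 5764801 = -2652665 (Strassen uses MORE here due to padding overhead — for small or just-over-power-of-2 n, padding can outweigh the per-level savings)

Standard: 3112136 multiplications (146^3). Strassen: 5764801 multiplications (7^8, after padding to 256x256). Strassen reduces 8 recursive multiplications to 7 at each level.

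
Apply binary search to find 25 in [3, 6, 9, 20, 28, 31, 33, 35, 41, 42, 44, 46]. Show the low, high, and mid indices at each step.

Binary search for 25 in [3, 6, 9, 20, 28, 31, 33, 35, 41, 42, 44, 46]:

lo=0, hi=11, mid=5, arr[mid]=31 -> 31 > 25, search left half
lo=0, hi=4, mid=2, arr[mid]=9 -> 9 < 25, search right half
lo=3, hi=4, mid=3, arr[mid]=20 -> 20 < 25, search right half
lo=4, hi=4, mid=4, arr[mid]=28 -> 28 > 25, search left half
lo=4 > hi=3, target 25 not found

Binary search determines that 25 is not in the array after 4 comparisons. The search space was exhausted without finding the target.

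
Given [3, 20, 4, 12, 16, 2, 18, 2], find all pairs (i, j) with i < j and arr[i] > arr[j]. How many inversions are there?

Finding inversions in [3, 20, 4, 12, 16, 2, 18, 2]:

(0, 5): arr[0]=3 > arr[5]=2
(0, 7): arr[0]=3 > arr[7]=2
(1, 2): arr[1]=20 > arr[2]=4
(1, 3): arr[1]=20 > arr[3]=12
(1, 4): arr[1]=20 > arr[4]=16
(1, 5): arr[1]=20 > arr[5]=2
(1, 6): arr[1]=20 > arr[6]=18
(1, 7): arr[1]=20 > arr[7]=2
(2, 5): arr[2]=4 > arr[5]=2
(2, 7): arr[2]=4 > arr[7]=2
(3, 5): arr[3]=12 > arr[5]=2
(3, 7): arr[3]=12 > arr[7]=2
(4, 5): arr[4]=16 > arr[5]=2
(4, 7): arr[4]=16 > arr[7]=2
(6, 7): arr[6]=18 > arr[7]=2

Total inversions: 15

The array has 15 inversion(s): (0,5), (0,7), (1,2), (1,3), (1,4), (1,5), (1,6), (1,7), (2,5), (2,7), (3,5), (3,7), (4,5), (4,7), (6,7). Each pair (i,j) satisfies i < j and arr[i] > arr[j].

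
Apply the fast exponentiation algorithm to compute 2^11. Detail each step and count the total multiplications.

Computing 2^11 by squaring (build up from 2^1; each line after the first costs one multiplication):

2^1 = 2
2^2 = (2^1)^2 = 2^2 = 4
2^4 = (2^2)^2 = 4^2 = 16
2^5 = 2 * 2^4 = 2 * 16 = 32
2^10 = (2^5)^2 = 32^2 = 1024
2^11 = 2 * 2^10 = 2 * 1024 = 2048

Result: 2048
Multiplications needed: 5 (5 lines after 2^1)

2^11 = 2048. Using exponentiation by squaring, this requires 5 multiplications. The key idea: if the exponent is even, square the half-power; if odd, multiply by the base once.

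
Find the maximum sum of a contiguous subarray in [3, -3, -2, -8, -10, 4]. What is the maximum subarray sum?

Using Kadane's algorithm on [3, -3, -2, -8, -10, 4]:

Scanning through the array:
Position 1 (value -3): max_ending_here = 0, max_so_far = 3
Position 2 (value -2): max_ending_here = -2, max_so_far = 3
Position 3 (value -8): max_ending_here = -8, max_so_far = 3
Position 4 (value -10): max_ending_here = -10, max_so_far = 3
Position 5 (value 4): max_ending_here = 4, max_so_far = 4

Maximum subarray: [4]
Maximum sum: 4

The maximum subarray is [4] with sum 4. This subarray runs from index 5 to index 5.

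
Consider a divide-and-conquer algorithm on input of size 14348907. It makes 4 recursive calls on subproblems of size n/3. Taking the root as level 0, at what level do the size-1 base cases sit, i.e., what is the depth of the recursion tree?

For divide and conquer with division factor 3:

Problem sizes at each level:
Level 0: 14348907
Level 1: 4782969
Level 2: 1594323
Level 3: 531441
Level 4: 177147
Level 5: 59049
Level 6: 19683
Level 7: 6561
Level 8: 2187
Level 9: 729
Level 10: 243
Level 11: 81
Level 12: 27
Level 13: 9
Level 14: 3
Level 15: 1

The root is level 0 and the size-1 base case is level 15 (the tree spans levels 0 through 15, i.e. 16 levels counting the root), so the depth is the number of divisions: log_3(14348907) = 15

The recursion tree depth is log_3(14348907) = 15. At each level, the problem size is divided by 3, so it takes 15 divisions to reduce to a base case of size 1. The algorithm makes 4 recursive calls at each level.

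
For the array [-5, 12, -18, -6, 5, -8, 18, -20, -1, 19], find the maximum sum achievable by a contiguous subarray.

Using Kadane's algorithm on [-5, 12, -18, -6, 5, -8, 18, -20, -1, 19]:

Scanning through the array:
Position 1 (value 12): max_ending_here = 12, max_so_far = 12
Position 2 (value -18): max_ending_here = -6, max_so_far = 12
Position 3 (value -6): max_ending_here = -6, max_so_far = 12
Position 4 (value 5): max_ending_here = 5, max_so_far = 12
Position 5 (value -8): max_ending_here = -3, max_so_far = 12
Position 6 (value 18): max_ending_here = 18, max_so_far = 18
Position 7 (value -20): max_ending_here = -2, max_so_far = 18
Position 8 (value -1): max_ending_here = -1, max_so_far = 18
Position 9 (value 19): max_ending_here = 19, max_so_far = 19

Maximum subarray: [19]
Maximum sum: 19

The maximum subarray is [19] with sum 19. This subarray runs from index 9 to index 9.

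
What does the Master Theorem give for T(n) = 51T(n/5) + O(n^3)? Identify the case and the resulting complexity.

Master Theorem for T(n) = 51T(n/5) + O(n^3):

a = 51, b = 5, c = 3
log_b(a) = log_5(51) = 2.4430

Case 3: c = 3 > log_5(51) = 2.4430
T(n) = O(n^3) = O(n^3)

For T(n) = 51T(n/5) + O(n^3): log_5(51) = 2.4430. This is Case 3 of the Master Theorem (c > log_b(a), work dominated by root), giving O(n^3).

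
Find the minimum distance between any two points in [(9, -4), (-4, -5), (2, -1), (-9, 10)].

Computing all pairwise distances among 4 points:

d((9, -4), (-4, -5)) = 13.0384
d((9, -4), (2, -1)) = 7.6158
d((9, -4), (-9, 10)) = 22.8035
d((-4, -5), (2, -1)) = 7.2111 <-- minimum
d((-4, -5), (-9, 10)) = 15.8114
d((2, -1), (-9, 10)) = 15.5563

Closest pair: (-4, -5) and (2, -1) with distance 7.2111

The closest pair is (-4, -5) and (2, -1) with Euclidean distance 7.2111. For 4 points, brute-force pairwise comparison is shown above. For large n, the divide-and-conquer algorithm (sort by x, recurse on halves, check the dividing strip) achieves O(n log n).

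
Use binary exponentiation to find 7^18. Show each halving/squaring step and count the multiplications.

Computing 7^18 by squaring (build up from 7^1; each line after the first costs one multiplication):

7^1 = 7
7^2 = (7^1)^2 = 7^2 = 49
7^4 = (7^2)^2 = 49^2 = 2401
7^8 = (7^4)^2 = 2401^2 = 5764801
7^9 = 7 * 7^8 = 7 * 5764801 = 40353607
7^18 = (7^9)^2 = 40353607^2 = 1628413597910449

Result: 1628413597910449
Multiplications needed: 5 (5 lines after 7^1)

7^18 = 1628413597910449. Using exponentiation by squaring, this requires 5 multiplications. The key idea: if the exponent is even, square the half-power; if odd, multiply by the base once.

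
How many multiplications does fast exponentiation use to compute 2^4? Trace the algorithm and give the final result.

Computing 2^4 by squaring (build up from 2^1; each line after the first costs one multiplication):

2^1 = 2
2^2 = (2^1)^2 = 2^2 = 4
2^4 = (2^2)^2 = 4^2 = 16

Result: 16
Multiplications needed: 2 (2 lines after 2^1)

2^4 = 16. Using exponentiation by squaring, this requires 2 multiplications. The key idea: if the exponent is even, square the half-power; if odd, multiply by the base once.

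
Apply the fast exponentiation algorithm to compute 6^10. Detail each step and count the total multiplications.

Computing 6^10 by squaring (build up from 6^1; each line after the first costs one multiplication):

6^1 = 6
6^2 = (6^1)^2 = 6^2 = 36
6^4 = (6^2)^2 = 36^2 = 1296
6^5 = 6 * 6^4 = 6 * 1296 = 7776
6^10 = (6^5)^2 = 7776^2 = 60466176

Result: 60466176
Multiplications needed: 4 (4 lines after 6^1)

6^10 = 60466176. Using exponentiation by squaring, this requires 4 multiplications. The key idea: if the exponent is even, square the half-power; if odd, multiply by the base once.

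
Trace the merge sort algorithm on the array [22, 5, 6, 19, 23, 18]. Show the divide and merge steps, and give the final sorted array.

Merge sort trace:

Split: [22, 5, 6, 19, 23, 18] -> [22, 5, 6] and [19, 23, 18]
  Split: [22, 5, 6] -> [22] and [5, 6]
    Split: [5, 6] -> [5] and [6]
    Merge: [5] + [6] -> [5, 6]
  Merge: [22] + [5, 6] -> [5, 6, 22]
  Split: [19, 23, 18] -> [19] and [23, 18]
    Split: [23, 18] -> [23] and [18]
    Merge: [23] + [18] -> [18, 23]
  Merge: [19] + [18, 23] -> [18, 19, 23]
Merge: [5, 6, 22] + [18, 19, 23] -> [5, 6, 18, 19, 22, 23]

Final sorted array: [5, 6, 18, 19, 22, 23]

The merge sort proceeds by recursively splitting the array and merging sorted halves.
After all merges, the sorted array is [5, 6, 18, 19, 22, 23].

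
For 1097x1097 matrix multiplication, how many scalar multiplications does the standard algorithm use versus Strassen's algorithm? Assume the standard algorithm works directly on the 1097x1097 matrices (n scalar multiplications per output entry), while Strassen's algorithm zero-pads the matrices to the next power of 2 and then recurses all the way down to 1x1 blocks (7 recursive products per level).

Matrix multiplication for 1097x1097 matrices:

Strassen's algorithm requires power-of-2 dimensions. Pad 1097x1097 to 2048x2048 (next power of 2).

Standard algorithm: 1097^3 = 1320139673 multiplications
Strassen's algorithm: 7^(log2(2048)) = 7^11 = 1977326743 multiplications
Difference: 1320139673 - 1977326743 = -657187070 (Strassen uses MORE here due to padding overhead — for small or just-over-power-of-2 n, padding can outweigh the per-level savings)

Standard: 1320139673 multiplications (1097^3). Strassen: 1977326743 multiplications (7^11, after padding to 2048x2048). Strassen reduces 8 recursive multiplications to 7 at each level.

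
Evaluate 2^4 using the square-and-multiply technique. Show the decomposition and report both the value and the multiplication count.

Computing 2^4 by squaring (build up from 2^1; each line after the first costs one multiplication):

2^1 = 2
2^2 = (2^1)^2 = 2^2 = 4
2^4 = (2^2)^2 = 4^2 = 16

Result: 16
Multiplications needed: 2 (2 lines after 2^1)

2^4 = 16. Using exponentiation by squaring, this requires 2 multiplications. The key idea: if the exponent is even, square the half-power; if odd, multiply by the base once.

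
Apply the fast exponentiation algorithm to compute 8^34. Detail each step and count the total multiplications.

Computing 8^34 by squaring (build up from 8^1; each line after the first costs one multiplication):

8^1 = 8
8^2 = (8^1)^2 = 8^2 = 64
8^4 = (8^2)^2 = 64^2 = 4096
8^8 = (8^4)^2 = 4096^2 = 16777216
8^16 = (8^8)^2 = 16777216^2 = 281474976710656
8^17 = 8 * 8^16 = 8 * 281474976710656 = 2251799813685248
8^34 = (8^17)^2 = 2251799813685248^2 = 5070602400912917605986812821504

Result: 5070602400912917605986812821504
Multiplications needed: 6 (6 lines after 8^1)

8^34 = 5070602400912917605986812821504. Using exponentiation by squaring, this requires 6 multiplications. The key idea: if the exponent is even, square the half-power; if odd, multiply by the base once.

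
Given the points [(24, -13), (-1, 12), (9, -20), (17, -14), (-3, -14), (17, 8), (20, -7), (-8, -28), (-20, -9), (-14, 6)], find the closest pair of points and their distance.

Computing all pairwise distances among 10 points:

d((24, -13), (-1, 12)) = 35.3553
d((24, -13), (9, -20)) = 16.5529
d((24, -13), (17, -14)) = 7.0711 <-- minimum
d((24, -13), (-3, -14)) = 27.0185
d((24, -13), (17, 8)) = 22.1359
d((24, -13), (20, -7)) = 7.2111
d((24, -13), (-8, -28)) = 35.3412
d((24, -13), (-20, -9)) = 44.1814
d((24, -13), (-14, 6)) = 42.4853
d((-1, 12), (9, -20)) = 33.5261
d((-1, 12), (17, -14)) = 31.6228
d((-1, 12), (-3, -14)) = 26.0768
d((-1, 12), (17, 8)) = 18.4391
d((-1, 12), (20, -7)) = 28.3196
d((-1, 12), (-8, -28)) = 40.6079
d((-1, 12), (-20, -9)) = 28.3196
d((-1, 12), (-14, 6)) = 14.3178
d((9, -20), (17, -14)) = 10.0
d((9, -20), (-3, -14)) = 13.4164
d((9, -20), (17, 8)) = 29.1204
d((9, -20), (20, -7)) = 17.0294
d((9, -20), (-8, -28)) = 18.7883
d((9, -20), (-20, -9)) = 31.0161
d((9, -20), (-14, 6)) = 34.7131
d((17, -14), (-3, -14)) = 20.0
d((17, -14), (17, 8)) = 22.0
d((17, -14), (20, -7)) = 7.6158
d((17, -14), (-8, -28)) = 28.6531
d((17, -14), (-20, -9)) = 37.3363
d((17, -14), (-14, 6)) = 36.8917
d((-3, -14), (17, 8)) = 29.7321
d((-3, -14), (20, -7)) = 24.0416
d((-3, -14), (-8, -28)) = 14.8661
d((-3, -14), (-20, -9)) = 17.72
d((-3, -14), (-14, 6)) = 22.8254
d((17, 8), (20, -7)) = 15.2971
d((17, 8), (-8, -28)) = 43.8292
d((17, 8), (-20, -9)) = 40.7185
d((17, 8), (-14, 6)) = 31.0644
d((20, -7), (-8, -28)) = 35.0
d((20, -7), (-20, -9)) = 40.05
d((20, -7), (-14, 6)) = 36.4005
d((-8, -28), (-20, -9)) = 22.4722
d((-8, -28), (-14, 6)) = 34.5254
d((-20, -9), (-14, 6)) = 16.1555

Closest pair: (24, -13) and (17, -14) with distance 7.0711

The closest pair is (24, -13) and (17, -14) with Euclidean distance 7.0711. For 10 points, brute-force pairwise comparison is shown above. For large n, the divide-and-conquer algorithm (sort by x, recurse on halves, check the dividing strip) achieves O(n log n).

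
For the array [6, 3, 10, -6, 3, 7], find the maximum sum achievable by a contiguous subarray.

Using Kadane's algorithm on [6, 3, 10, -6, 3, 7]:

Scanning through the array:
Position 1 (value 3): max_ending_here = 9, max_so_far = 9
Position 2 (value 10): max_ending_here = 19, max_so_far = 19
Position 3 (value -6): max_ending_here = 13, max_so_far = 19
Position 4 (value 3): max_ending_here = 16, max_so_far = 19
Position 5 (value 7): max_ending_here = 23, max_so_far = 23

Maximum subarray: [6, 3, 10, -6, 3, 7]
Maximum sum: 23

The maximum subarray is [6, 3, 10, -6, 3, 7] with sum 23. This subarray runs from index 0 to index 5.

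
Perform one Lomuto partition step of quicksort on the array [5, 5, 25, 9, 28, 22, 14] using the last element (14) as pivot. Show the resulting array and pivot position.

Lomuto partition with pivot = 14:

Initial array: [5, 5, 25, 9, 28, 22, 14]

arr[0]=5 <= 14: swap with position 0, array becomes [5, 5, 25, 9, 28, 22, 14]
arr[1]=5 <= 14: swap with position 1, array becomes [5, 5, 25, 9, 28, 22, 14]
arr[2]=25 > 14: no swap
arr[3]=9 <= 14: swap with position 2, array becomes [5, 5, 9, 25, 28, 22, 14]
arr[4]=28 > 14: no swap
arr[5]=22 > 14: no swap

Place pivot at position 3: [5, 5, 9, 14, 28, 22, 25]
Pivot position: 3

After partitioning with pivot 14, the array becomes [5, 5, 9, 14, 28, 22, 25]. The pivot is placed at index 3. All elements to the left of the pivot are <= 14, and all elements to the right are > 14.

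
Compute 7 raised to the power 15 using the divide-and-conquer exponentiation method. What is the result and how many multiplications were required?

Computing 7^15 by squaring (build up from 7^1; each line after the first costs one multiplication):

7^1 = 7
7^2 = (7^1)^2 = 7^2 = 49
7^3 = 7 * 7^2 = 7 * 49 = 343
7^6 = (7^3)^2 = 343^2 = 117649
7^7 = 7 * 7^6 = 7 * 117649 = 823543
7^14 = (7^7)^2 = 823543^2 = 678223072849
7^15 = 7 * 7^14 = 7 * 678223072849 = 4747561509943

Result: 4747561509943
Multiplications needed: 6 (6 lines after 7^1)

7^15 = 4747561509943. Using exponentiation by squaring, this requires 6 multiplications. The key idea: if the exponent is even, square the half-power; if odd, multiply by the base once.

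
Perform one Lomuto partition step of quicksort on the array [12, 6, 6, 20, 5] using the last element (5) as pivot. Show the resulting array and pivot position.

Lomuto partition with pivot = 5:

Initial array: [12, 6, 6, 20, 5]

arr[0]=12 > 5: no swap
arr[1]=6 > 5: no swap
arr[2]=6 > 5: no swap
arr[3]=20 > 5: no swap

Place pivot at position 0: [5, 6, 6, 20, 12]
Pivot position: 0

After partitioning with pivot 5, the array becomes [5, 6, 6, 20, 12]. The pivot is placed at index 0. All elements to the left of the pivot are <= 5, and all elements to the right are > 5.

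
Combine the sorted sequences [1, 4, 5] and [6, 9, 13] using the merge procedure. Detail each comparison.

Merging process:

Compare 1 vs 6: take 1 from left. Merged: [1]
Compare 4 vs 6: take 4 from left. Merged: [1, 4]
Compare 5 vs 6: take 5 from left. Merged: [1, 4, 5]
Append remaining from right: [6, 9, 13]. Merged: [1, 4, 5, 6, 9, 13]

Final merged array: [1, 4, 5, 6, 9, 13]
Total comparisons: 3

The merged array is [1, 4, 5, 6, 9, 13], requiring 3 comparisons. The merge step runs in O(n) time where n is the total number of elements.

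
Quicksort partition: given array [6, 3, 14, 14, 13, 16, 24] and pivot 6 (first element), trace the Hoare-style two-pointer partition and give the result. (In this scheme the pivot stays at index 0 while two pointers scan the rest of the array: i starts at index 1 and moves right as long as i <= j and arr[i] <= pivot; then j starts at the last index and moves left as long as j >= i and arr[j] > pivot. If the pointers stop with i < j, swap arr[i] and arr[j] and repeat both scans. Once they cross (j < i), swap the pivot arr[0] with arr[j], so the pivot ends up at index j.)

Hoare-style two-pointer partition with pivot = 6:

Initial array: [6, 3, 14, 14, 13, 16, 24]

Pointers start at i = 1, j = 6.
i ends at 2, j ends at 1: the pointers have crossed (j < i), so scanning stops.

Swap pivot arr[0] with arr[1] to place pivot at position 1: [3, 6, 14, 14, 13, 16, 24]
Pivot position: 1

After partitioning with pivot 6, the array becomes [3, 6, 14, 14, 13, 16, 24]. The pivot is placed at index 1. All elements to the left of the pivot are <= 6, and all elements to the right are > 6.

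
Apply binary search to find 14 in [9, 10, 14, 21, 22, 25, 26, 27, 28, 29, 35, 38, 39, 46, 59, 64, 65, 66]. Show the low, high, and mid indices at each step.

Binary search for 14 in [9, 10, 14, 21, 22, 25, 26, 27, 28, 29, 35, 38, 39, 46, 59, 64, 65, 66]:

lo=0, hi=17, mid=8, arr[mid]=28 -> 28 > 14, search left half
lo=0, hi=7, mid=3, arr[mid]=21 -> 21 > 14, search left half
lo=0, hi=2, mid=1, arr[mid]=10 -> 10 < 14, search right half
lo=2, hi=2, mid=2, arr[mid]=14 -> Found target at index 2!

Binary search finds 14 at index 2 after 4 comparisons. The search repeatedly halves the search space by comparing with the middle element.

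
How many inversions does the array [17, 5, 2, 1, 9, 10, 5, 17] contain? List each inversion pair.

Finding inversions in [17, 5, 2, 1, 9, 10, 5, 17]:

(0, 1): arr[0]=17 > arr[1]=5
(0, 2): arr[0]=17 > arr[2]=2
(0, 3): arr[0]=17 > arr[3]=1
(0, 4): arr[0]=17 > arr[4]=9
(0, 5): arr[0]=17 > arr[5]=10
(0, 6): arr[0]=17 > arr[6]=5
(1, 2): arr[1]=5 > arr[2]=2
(1, 3): arr[1]=5 > arr[3]=1
(2, 3): arr[2]=2 > arr[3]=1
(4, 6): arr[4]=9 > arr[6]=5
(5, 6): arr[5]=10 > arr[6]=5

Total inversions: 11

The array has 11 inversion(s): (0,1), (0,2), (0,3), (0,4), (0,5), (0,6), (1,2), (1,3), (2,3), (4,6), (5,6). Each pair (i,j) satisfies i < j and arr[i] > arr[j].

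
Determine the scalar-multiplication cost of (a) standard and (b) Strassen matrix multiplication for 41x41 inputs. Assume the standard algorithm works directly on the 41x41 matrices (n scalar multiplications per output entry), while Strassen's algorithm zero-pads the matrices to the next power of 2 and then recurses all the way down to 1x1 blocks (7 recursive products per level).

Matrix multiplication for 41x41 matrices:

Strassen's algorithm requires power-of-2 dimensions. Pad 41x41 to 64x64 (next power of 2).

Standard algorithm: 41^3 = 68921 multiplications
Strassen's algorithm: 7^(log2(64)) = 7^6 = 117649 multiplications
Difference: 68921 - 117649 = -48728 (Strassen uses MORE here due to padding overhead — for small or just-over-power-of-2 n, padding can outweigh the per-level savings)

Standard: 68921 multiplications (41^3). Strassen: 117649 multiplications (7^6, after padding to 64x64). Strassen reduces 8 recursive multiplications to 7 at each level.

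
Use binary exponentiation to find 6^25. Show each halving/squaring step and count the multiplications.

Computing 6^25 by squaring (build up from 6^1; each line after the first costs one multiplication):

6^1 = 6
6^2 = (6^1)^2 = 6^2 = 36
6^3 = 6 * 6^2 = 6 * 36 = 216
6^6 = (6^3)^2 = 216^2 = 46656
6^12 = (6^6)^2 = 46656^2 = 2176782336
6^24 = (6^12)^2 = 2176782336^2 = 4738381338321616896
6^25 = 6 * 6^24 = 6 * 4738381338321616896 = 28430288029929701376

Result: 28430288029929701376
Multiplications needed: 6 (6 lines after 6^1)

6^25 = 28430288029929701376. Using exponentiation by squaring, this requires 6 multiplications. The key idea: if the exponent is even, square the half-power; if odd, multiply by the base once.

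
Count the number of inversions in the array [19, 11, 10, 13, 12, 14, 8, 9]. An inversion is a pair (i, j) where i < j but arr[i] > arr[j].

Finding inversions in [19, 11, 10, 13, 12, 14, 8, 9]:

(0, 1): arr[0]=19 > arr[1]=11
(0, 2): arr[0]=19 > arr[2]=10
(0, 3): arr[0]=19 > arr[3]=13
(0, 4): arr[0]=19 > arr[4]=12
(0, 5): arr[0]=19 > arr[5]=14
(0, 6): arr[0]=19 > arr[6]=8
(0, 7): arr[0]=19 > arr[7]=9
(1, 2): arr[1]=11 > arr[2]=10
(1, 6): arr[1]=11 > arr[6]=8
(1, 7): arr[1]=11 > arr[7]=9
(2, 6): arr[2]=10 > arr[6]=8
(2, 7): arr[2]=10 > arr[7]=9
(3, 4): arr[3]=13 > arr[4]=12
(3, 6): arr[3]=13 > arr[6]=8
(3, 7): arr[3]=13 > arr[7]=9
(4, 6): arr[4]=12 > arr[6]=8
(4, 7): arr[4]=12 > arr[7]=9
(5, 6): arr[5]=14 > arr[6]=8
(5, 7): arr[5]=14 > arr[7]=9

Total inversions: 19

The array has 19 inversion(s): (0,1), (0,2), (0,3), (0,4), (0,5), (0,6), (0,7), (1,2), (1,6), (1,7), (2,6), (2,7), (3,4), (3,6), (3,7), (4,6), (4,7), (5,6), (5,7). Each pair (i,j) satisfies i < j and arr[i] > arr[j].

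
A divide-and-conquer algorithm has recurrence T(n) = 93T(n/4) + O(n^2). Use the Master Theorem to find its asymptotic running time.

Master Theorem for T(n) = 93T(n/4) + O(n^2):

a = 93, b = 4, c = 2
log_b(a) = log_4(93) = 3.2696

Case 1: c = 2 < log_4(93) = 3.2696
T(n) = O(n^(log_4 93))

For T(n) = 93T(n/4) + O(n^2): log_4(93) = 3.2696. This is Case 1 of the Master Theorem (c < log_b(a), work dominated by leaves), giving O(n^(log_4 93)).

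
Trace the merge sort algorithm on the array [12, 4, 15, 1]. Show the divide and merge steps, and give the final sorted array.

Merge sort trace:

Split: [12, 4, 15, 1] -> [12, 4] and [15, 1]
  Split: [12, 4] -> [12] and [4]
  Merge: [12] + [4] -> [4, 12]
  Split: [15, 1] -> [15] and [1]
  Merge: [15] + [1] -> [1, 15]
Merge: [4, 12] + [1, 15] -> [1, 4, 12, 15]

Final sorted array: [1, 4, 12, 15]

The merge sort proceeds by recursively splitting the array and merging sorted halves.
After all merges, the sorted array is [1, 4, 12, 15].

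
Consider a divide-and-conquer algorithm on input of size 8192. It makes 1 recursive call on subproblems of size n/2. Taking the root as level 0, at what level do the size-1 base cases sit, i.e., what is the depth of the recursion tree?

For divide and conquer with division factor 2:

Problem sizes at each level:
Level 0: 8192
Level 1: 4096
Level 2: 2048
Level 3: 1024
Level 4: 512
Level 5: 256
Level 6: 128
Level 7: 64
Level 8: 32
Level 9: 16
Level 10: 8
Level 11: 4
Level 12: 2
Level 13: 1

The root is level 0 and the size-1 base case is level 13 (the tree spans levels 0 through 13, i.e. 14 levels counting the root), so the depth is the number of divisions: log_2(8192) = 13

The recursion tree depth is log_2(8192) = 13. At each level, the problem size is divided by 2, so it takes 13 divisions to reduce to a base case of size 1. The algorithm makes 1 recursive call at each level.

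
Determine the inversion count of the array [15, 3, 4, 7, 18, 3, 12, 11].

Finding inversions in [15, 3, 4, 7, 18, 3, 12, 11]:

(0, 1): arr[0]=15 > arr[1]=3
(0, 2): arr[0]=15 > arr[2]=4
(0, 3): arr[0]=15 > arr[3]=7
(0, 5): arr[0]=15 > arr[5]=3
(0, 6): arr[0]=15 > arr[6]=12
(0, 7): arr[0]=15 > arr[7]=11
(2, 5): arr[2]=4 > arr[5]=3
(3, 5): arr[3]=7 > arr[5]=3
(4, 5): arr[4]=18 > arr[5]=3
(4, 6): arr[4]=18 > arr[6]=12
(4, 7): arr[4]=18 > arr[7]=11
(6, 7): arr[6]=12 > arr[7]=11

Total inversions: 12

The array has 12 inversion(s): (0,1), (0,2), (0,3), (0,5), (0,6), (0,7), (2,5), (3,5), (4,5), (4,6), (4,7), (6,7). Each pair (i,j) satisfies i < j and arr[i] > arr[j].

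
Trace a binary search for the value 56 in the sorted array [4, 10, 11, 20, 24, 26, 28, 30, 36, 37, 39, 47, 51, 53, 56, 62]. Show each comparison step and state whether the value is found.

Binary search for 56 in [4, 10, 11, 20, 24, 26, 28, 30, 36, 37, 39, 47, 51, 53, 56, 62]:

lo=0, hi=15, mid=7, arr[mid]=30 -> 30 < 56, search right half
lo=8, hi=15, mid=11, arr[mid]=47 -> 47 < 56, search right half
lo=12, hi=15, mid=13, arr[mid]=53 -> 53 < 56, search right half
lo=14, hi=15, mid=14, arr[mid]=56 -> Found target at index 14!

Binary search finds 56 at index 14 after 4 comparisons. The search repeatedly halves the search space by comparing with the middle element.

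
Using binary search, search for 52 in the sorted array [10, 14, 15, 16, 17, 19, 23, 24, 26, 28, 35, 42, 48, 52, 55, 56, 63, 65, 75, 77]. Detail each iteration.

Binary search for 52 in [10, 14, 15, 16, 17, 19, 23, 24, 26, 28, 35, 42, 48, 52, 55, 56, 63, 65, 75, 77]:

lo=0, hi=19, mid=9, arr[mid]=28 -> 28 < 52, search right half
lo=10, hi=19, mid=14, arr[mid]=55 -> 55 > 52, search left half
lo=10, hi=13, mid=11, arr[mid]=42 -> 42 < 52, search right half
lo=12, hi=13, mid=12, arr[mid]=48 -> 48 < 52, search right half
lo=13, hi=13, mid=13, arr[mid]=52 -> Found target at index 13!

Binary search finds 52 at index 13 after 5 comparisons. The search repeatedly halves the search space by comparing with the middle element.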